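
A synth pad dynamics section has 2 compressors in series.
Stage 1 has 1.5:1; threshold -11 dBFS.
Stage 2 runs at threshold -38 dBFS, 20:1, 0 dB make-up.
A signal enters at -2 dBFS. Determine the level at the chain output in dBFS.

-36.35 dBFS

Stage 1: overshoot 9 dB → 9/1.5 = 6 dB → -5 dBFS.
Stage 2: 33 dB above -38 dBFS, reduced 20:1 to 1.65 dB above → -36.35 dBFS.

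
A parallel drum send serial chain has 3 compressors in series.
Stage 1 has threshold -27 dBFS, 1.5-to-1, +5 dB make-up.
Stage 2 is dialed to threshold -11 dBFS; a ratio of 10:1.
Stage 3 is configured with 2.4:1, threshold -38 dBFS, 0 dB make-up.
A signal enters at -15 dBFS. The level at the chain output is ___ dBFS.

Stage 1: 12 dB above -27 dBFS, reduced 1.5:1 to 8 dB above → -19 dBFS; +5 dB make-up → -14 dBFS.
Stage 2: -14 dBFS is at or below the -11 dBFS threshold — no compression; output -14 dBFS.
Stage 3: overshoot 24 dB → 24/2.4 = 10 dB → -28 dBFS.

-28 dBFS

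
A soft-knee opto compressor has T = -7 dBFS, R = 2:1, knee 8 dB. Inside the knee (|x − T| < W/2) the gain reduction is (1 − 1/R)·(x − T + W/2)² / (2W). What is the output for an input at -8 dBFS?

x − T + W/2 = -8 − (-7) + 4 = 3.
GR = (1 − 1/2) × 3² / 16 = 0.5 × 9 / 16 = 0.28125 dB.
Output = -8 − 0.28125 = -8.28125 dBFS.

-8.28125 dBFS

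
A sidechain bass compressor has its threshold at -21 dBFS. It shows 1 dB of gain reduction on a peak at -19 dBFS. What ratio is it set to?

Input overshoot = -19 − (-21) = 2 dB.
Output overshoot = 2 − 1 = 1 dB.
Ratio = input overshoot / output overshoot = 2 / 1 = 2.

2:1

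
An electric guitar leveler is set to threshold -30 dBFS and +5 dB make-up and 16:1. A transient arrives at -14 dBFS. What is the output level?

-14 dBFS sits 16 dB over threshold.
16:1 compression reduces that to 16/16 = 1 dB over.
That puts the output at -29 dBFS; make-up adds 5 dB, giving -24 dBFS.

-24 dBFS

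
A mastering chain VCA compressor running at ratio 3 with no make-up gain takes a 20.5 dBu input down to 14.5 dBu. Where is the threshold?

11.5 dBu

Let T be the threshold. Output overshoot = (input overshoot)/R, so 14.5 − T = (20.5 − T)/3.
3·(14.5 − T) = 20.5 − T → 2·T = 43.5 − 20.5 = 23.
T = 23/2 = 11.5 dBu.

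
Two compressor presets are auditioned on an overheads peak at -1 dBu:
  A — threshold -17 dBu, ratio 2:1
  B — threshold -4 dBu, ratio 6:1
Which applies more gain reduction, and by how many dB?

A, by 5.5 dB

A: overshoot 16 dB → output overshoot 8 dB → GR 8 dB.
B: overshoot 3 dB → output overshoot 0.5 dB → GR 2.5 dB.
A reduces 5.5 dB more.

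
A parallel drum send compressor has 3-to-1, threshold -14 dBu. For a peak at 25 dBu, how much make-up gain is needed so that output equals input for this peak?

Overshoot 39 dB → 39/3 = 13 dB after compression, so the compressed level is -14 + 13 = -1 dBu.
Make-up = target − compressed = 25 − (-1) = 26 dB.

26 dB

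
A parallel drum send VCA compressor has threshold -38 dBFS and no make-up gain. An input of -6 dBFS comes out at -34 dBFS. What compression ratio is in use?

Input overshoot = -6 − (-38) = 32 dB; output overshoot = -34 − (-38) = 4 dB.
Ratio = 32 / 4 = 8.

8:1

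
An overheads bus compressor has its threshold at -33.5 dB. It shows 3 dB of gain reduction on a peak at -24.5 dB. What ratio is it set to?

1.5:1

Input overshoot = -24.5 − (-33.5) = 9 dB.
Output overshoot = 9 − 3 = 6 dB.
Ratio = input overshoot / output overshoot = 9 / 6 = 1.5.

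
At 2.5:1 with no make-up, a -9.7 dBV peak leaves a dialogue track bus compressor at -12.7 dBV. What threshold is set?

Let T be the threshold. Output overshoot = (input overshoot)/R, so -12.7 − T = (-9.7 − T)/2.5.
2.5·(-12.7 − T) = -9.7 − T → 1.5·T = -31.75 − (-9.7) = -22.05.
T = -22.05/1.5 = -14.7 dBV.

-14.7 dBV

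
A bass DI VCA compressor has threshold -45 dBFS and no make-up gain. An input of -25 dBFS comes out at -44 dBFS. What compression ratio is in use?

20:1

Input overshoot = -25 − (-45) = 20 dB; output overshoot = -44 − (-45) = 1 dB.
Ratio = 20 / 1 = 20.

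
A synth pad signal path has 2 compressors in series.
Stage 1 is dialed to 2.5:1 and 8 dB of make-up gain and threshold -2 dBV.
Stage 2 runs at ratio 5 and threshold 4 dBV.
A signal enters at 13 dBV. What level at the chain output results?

5.6 dBV

Stage 1: 13 dBV is 15 dB over -2 dBV; at 2.5:1 that becomes 6 dB over, giving 4 dBV; +8 dB make-up → 12 dBV.
Stage 2: overshoot 8 dB → 8/5 = 1.6 dB → 5.6 dBV.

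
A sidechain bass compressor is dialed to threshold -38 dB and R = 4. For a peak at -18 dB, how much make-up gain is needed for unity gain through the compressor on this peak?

Overshoot 20 dB → 20/4 = 5 dB after compression, so the compressed level is -38 + 5 = -33 dB.
Make-up = target − compressed = -18 − (-33) = 15 dB.

15 dB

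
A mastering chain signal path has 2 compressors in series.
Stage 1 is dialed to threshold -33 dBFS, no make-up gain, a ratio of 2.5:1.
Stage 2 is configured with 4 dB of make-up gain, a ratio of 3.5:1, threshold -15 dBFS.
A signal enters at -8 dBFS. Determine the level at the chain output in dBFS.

Stage 1: -8 dBFS is 25 dB over -33 dBFS; at 2.5:1 that becomes 10 dB over, giving -23 dBFS.
Stage 2: -23 dBFS is at or below the -15 dBFS threshold — no compression; make-up brings it to -19 dBFS.

-19 dBFS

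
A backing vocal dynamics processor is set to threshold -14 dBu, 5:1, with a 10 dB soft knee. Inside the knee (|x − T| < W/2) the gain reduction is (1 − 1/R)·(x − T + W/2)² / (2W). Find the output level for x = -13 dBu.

x − T + W/2 = -13 − (-14) + 5 = 6.
GR = (1 − 1/5) × 6² / 20 = 0.8 × 36 / 20 = 1.44 dB.
Output = -13 − 1.44 = -14.44 dBu.

-14.44 dBu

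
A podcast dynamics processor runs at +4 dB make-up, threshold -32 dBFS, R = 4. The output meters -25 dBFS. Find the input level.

Before make-up, the level was -25 − 4 = -29 dBFS.
The compressed level sits -29 − (-32) = 3 dB over threshold.
Before 4:1 compression the overshoot was 3 × 4 = 12 dB, so input = -32 + 12 = -20 dBFS.

-20 dBFS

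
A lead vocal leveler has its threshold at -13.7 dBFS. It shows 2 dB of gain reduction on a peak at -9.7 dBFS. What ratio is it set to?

Input overshoot = -9.7 − (-13.7) = 4 dB.
Output overshoot = 4 − 2 = 2 dB.
Ratio = input overshoot / output overshoot = 4 / 2 = 2.

2:1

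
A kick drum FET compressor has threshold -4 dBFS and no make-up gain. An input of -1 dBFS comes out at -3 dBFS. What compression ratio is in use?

Input overshoot = -1 − (-4) = 3 dB; output overshoot = -3 − (-4) = 1 dB.
Ratio = 3 / 1 = 3.

3:1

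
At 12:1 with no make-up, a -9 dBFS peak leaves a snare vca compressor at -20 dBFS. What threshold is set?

-21 dBFS

Gain reduction = -9 − (-20) = 11 dB; output overshoot = GR / (R − 1) = 11 / 11 = 1 dB.
Threshold = output − output overshoot = -20 − 1 = -21 dBFS.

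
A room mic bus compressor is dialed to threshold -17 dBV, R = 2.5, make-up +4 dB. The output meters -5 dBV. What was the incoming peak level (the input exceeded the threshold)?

3 dBV

Stripping the +4 dB make-up gives -9 dBV at the gain stage.
Post-compression overshoot = -9 − (-17) = 8 dB.
Before 2.5:1 compression the overshoot was 8 × 2.5 = 20 dB, so input = -17 + 20 = 3 dBV.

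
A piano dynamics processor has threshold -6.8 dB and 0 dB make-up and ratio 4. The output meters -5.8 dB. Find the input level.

The compressed level sits -5.8 − (-6.8) = 1 dB over threshold.
Before 4:1 compression the overshoot was 1 × 4 = 4 dB, so input = -6.8 + 4 = -2.8 dB.

-2.8 dB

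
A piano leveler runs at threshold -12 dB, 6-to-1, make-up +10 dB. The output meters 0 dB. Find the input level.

0 dB

Stripping the +10 dB make-up gives -10 dB at the gain stage.
The compressed level sits -10 − (-12) = 2 dB over threshold.
Before 6:1 compression the overshoot was 2 × 6 = 12 dB, so input = -12 + 12 = 0 dB.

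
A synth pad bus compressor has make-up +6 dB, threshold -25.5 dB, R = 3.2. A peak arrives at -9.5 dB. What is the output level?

Overshoot: -9.5 − (-25.5) = 16 dB.
3.2:1 compression reduces that to 16/3.2 = 5 dB over.
So the level is -25.5 + 5 = -20.5 dB; make-up adds 6 dB, giving -14.5 dB.

-14.5 dB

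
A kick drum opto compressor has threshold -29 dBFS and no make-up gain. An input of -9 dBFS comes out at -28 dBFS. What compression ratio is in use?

20:1

Input overshoot = -9 − (-29) = 20 dB; output overshoot = -28 − (-29) = 1 dB.
Ratio = 20 / 1 = 20.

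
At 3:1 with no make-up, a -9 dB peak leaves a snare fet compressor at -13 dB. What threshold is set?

-15 dB

Gain reduction = -9 − (-13) = 4 dB; output overshoot = GR / (R − 1) = 4 / 2 = 2 dB.
Threshold = output − output overshoot = -13 − 2 = -15 dB.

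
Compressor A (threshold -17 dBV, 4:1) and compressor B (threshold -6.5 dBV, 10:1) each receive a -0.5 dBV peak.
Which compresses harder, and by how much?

A, by 6.975 dB

A: overshoot 16.5 dB → output overshoot 4.125 dB → GR 12.375 dB.
B: overshoot 6 dB → output overshoot 0.6 dB → GR 5.4 dB.
Difference: 6.975 dB in favour of A.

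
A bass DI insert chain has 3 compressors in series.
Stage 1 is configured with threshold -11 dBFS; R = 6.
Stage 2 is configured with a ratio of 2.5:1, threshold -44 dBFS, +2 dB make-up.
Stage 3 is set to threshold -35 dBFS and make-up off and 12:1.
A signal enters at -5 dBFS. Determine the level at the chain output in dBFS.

Stage 1: -5 dBFS is 6 dB over -11 dBFS; at 6:1 that becomes 1 dB over, giving -10 dBFS.
Stage 2: overshoot 34 dB → 34/2.5 = 13.6 dB → -30.4 dBFS; +2 dB make-up → -28.4 dBFS.
Stage 3: 6.6 dB above -35 dBFS, reduced 12:1 to 0.55 dB above → -34.45 dBFS.

-34.45 dBFS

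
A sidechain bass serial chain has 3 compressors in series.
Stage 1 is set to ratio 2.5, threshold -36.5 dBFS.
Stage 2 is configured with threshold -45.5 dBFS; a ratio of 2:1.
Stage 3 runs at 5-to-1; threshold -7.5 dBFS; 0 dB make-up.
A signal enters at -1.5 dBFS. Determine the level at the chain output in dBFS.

-34 dBFS

Stage 1: 35 dB above -36.5 dBFS, reduced 2.5:1 to 14 dB above → -22.5 dBFS.
Stage 2: -22.5 dBFS is 23 dB over -45.5 dBFS; at 2:1 that becomes 11.5 dB over, giving -34 dBFS.
Stage 3: -34 dBFS ≤ -7.5 dBFS, so stage 3 doesn't engage; output -34 dBFS.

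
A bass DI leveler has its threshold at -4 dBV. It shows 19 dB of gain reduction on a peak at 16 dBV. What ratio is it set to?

20:1

Input overshoot = 16 − (-4) = 20 dB.
Output overshoot = 20 − 19 = 1 dB.
Ratio = input overshoot / output overshoot = 20 / 1 = 20.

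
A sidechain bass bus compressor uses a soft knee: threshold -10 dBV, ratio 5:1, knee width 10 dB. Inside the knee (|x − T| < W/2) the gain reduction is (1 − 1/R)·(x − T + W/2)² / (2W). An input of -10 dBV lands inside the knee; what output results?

x − T + W/2 = -10 − (-10) + 5 = 5.
GR = (1 − 1/5) × 5² / 20 = 0.8 × 25 / 20 = 1 dB.
Output = -10 − 1 = -11 dBV.

-11 dBV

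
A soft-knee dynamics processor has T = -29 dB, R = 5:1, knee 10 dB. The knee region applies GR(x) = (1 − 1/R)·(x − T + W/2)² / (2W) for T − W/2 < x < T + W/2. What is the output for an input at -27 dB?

x − T + W/2 = -27 − (-29) + 5 = 7.
GR = (1 − 1/5) × 7² / 20 = 0.8 × 49 / 20 = 1.96 dB.
Output = -27 − 1.96 = -28.96 dB.

-28.96 dB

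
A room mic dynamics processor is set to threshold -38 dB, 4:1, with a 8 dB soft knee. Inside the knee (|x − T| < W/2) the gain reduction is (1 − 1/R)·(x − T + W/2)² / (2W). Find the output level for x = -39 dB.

x − T + W/2 = -39 − (-38) + 4 = 3.
GR = (1 − 1/4) × 3² / 16 = 0.75 × 9 / 16 = 0.421875 dB.
Output = -39 − 0.421875 = -39.421875 dB.

-39.421875 dB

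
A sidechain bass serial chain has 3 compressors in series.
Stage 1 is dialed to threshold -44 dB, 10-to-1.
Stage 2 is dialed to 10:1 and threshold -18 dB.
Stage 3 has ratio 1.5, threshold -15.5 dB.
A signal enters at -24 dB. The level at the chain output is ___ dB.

Stage 1: -24 dB is 20 dB over -44 dB; at 10:1 that becomes 2 dB over, giving -42 dB.
Stage 2: below threshold (-42 ≤ -18); passes unchanged; output -42 dB.
Stage 3: below threshold (-42 ≤ -15.5); passes unchanged; output -42 dB.

-42 dB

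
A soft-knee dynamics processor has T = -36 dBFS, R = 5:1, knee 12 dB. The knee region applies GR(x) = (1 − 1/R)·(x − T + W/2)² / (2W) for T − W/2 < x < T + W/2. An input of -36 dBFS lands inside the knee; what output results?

-37.2 dBFS

x − T + W/2 = -36 − (-36) + 6 = 6.
GR = (1 − 1/5) × 6² / 24 = 0.8 × 36 / 24 = 1.2 dB.
Output = -36 − 1.2 = -37.2 dBFS.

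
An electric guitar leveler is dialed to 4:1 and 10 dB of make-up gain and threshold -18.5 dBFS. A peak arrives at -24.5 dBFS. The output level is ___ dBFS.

-24.5 dBFS is 6 dB below the -18.5 dBFS threshold, so no gain reduction is applied.
Make-up gain adds 10 dB: -24.5 + 10 = -14.5 dBFS.

-14.5 dBFS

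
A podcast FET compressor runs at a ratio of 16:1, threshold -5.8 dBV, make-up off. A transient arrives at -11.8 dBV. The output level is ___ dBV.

-11.8 dBV

-11.8 dBV is 6 dB below the -5.8 dBV threshold, so no gain reduction is applied.
Output = input = -11.8 dBV.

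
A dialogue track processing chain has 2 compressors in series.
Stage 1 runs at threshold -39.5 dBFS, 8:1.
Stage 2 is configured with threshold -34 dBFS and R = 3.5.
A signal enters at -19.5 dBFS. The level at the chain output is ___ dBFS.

Stage 1: -19.5 dBFS is 20 dB over -39.5 dBFS; at 8:1 that becomes 2.5 dB over, giving -37 dBFS.
Stage 2: -37 dBFS ≤ -34 dBFS, so stage 2 doesn't engage; output -37 dBFS.

-37 dBFS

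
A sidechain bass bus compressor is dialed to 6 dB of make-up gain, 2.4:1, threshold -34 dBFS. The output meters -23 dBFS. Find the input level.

-22 dBFS

Remove make-up: -23 − 6 = -29 dBFS.
That's 5 dB above the -34 dBFS threshold.
Input overshoot = R × output overshoot = 12 dB → input = -34 + 12 = -22 dBFS.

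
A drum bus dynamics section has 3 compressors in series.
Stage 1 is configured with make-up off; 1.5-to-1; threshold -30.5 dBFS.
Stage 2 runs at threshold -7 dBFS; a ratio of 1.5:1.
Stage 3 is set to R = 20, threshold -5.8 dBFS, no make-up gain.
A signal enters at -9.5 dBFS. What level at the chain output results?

Stage 1: overshoot 21 dB → 21/1.5 = 14 dB → -16.5 dBFS.
Stage 2: below threshold (-16.5 ≤ -7); passes unchanged; output -16.5 dBFS.
Stage 3: -16.5 dBFS ≤ -5.8 dBFS, so stage 3 doesn't engage; output -16.5 dBFS.

-16.5 dBFS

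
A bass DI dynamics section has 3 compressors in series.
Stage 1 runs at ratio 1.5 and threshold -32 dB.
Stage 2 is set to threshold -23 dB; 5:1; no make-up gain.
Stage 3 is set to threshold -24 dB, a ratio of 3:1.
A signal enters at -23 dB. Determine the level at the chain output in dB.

Stage 1: 9 dB above -32 dB, reduced 1.5:1 to 6 dB above → -26 dB.
Stage 2: below threshold (-26 ≤ -23); passes unchanged; output -26 dB.
Stage 3: -26 dB is at or below the -24 dB threshold — no compression; output -26 dB.

-26 dB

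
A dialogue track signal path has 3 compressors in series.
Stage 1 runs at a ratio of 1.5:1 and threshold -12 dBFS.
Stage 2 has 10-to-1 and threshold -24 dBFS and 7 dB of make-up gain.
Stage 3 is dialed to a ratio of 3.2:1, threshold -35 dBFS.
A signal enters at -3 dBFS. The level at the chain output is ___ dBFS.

-28.8125 dBFS

Stage 1: overshoot 9 dB → 9/1.5 = 6 dB → -6 dBFS.
Stage 2: overshoot 18 dB → 18/10 = 1.8 dB → -22.2 dBFS; +7 dB make-up → -15.2 dBFS.
Stage 3: -15.2 dBFS is 19.8 dB over -35 dBFS; at 3.2:1 that becomes 6.1875 dB over, giving -28.8125 dBFS.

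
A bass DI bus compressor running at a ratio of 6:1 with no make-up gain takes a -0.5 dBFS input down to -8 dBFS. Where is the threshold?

-9.5 dBFS

Let T be the threshold. Output overshoot = (input overshoot)/R, so -8 − T = (-0.5 − T)/6.
6·(-8 − T) = -0.5 − T → 5·T = -48 − (-0.5) = -47.5.
T = -47.5/5 = -9.5 dBFS.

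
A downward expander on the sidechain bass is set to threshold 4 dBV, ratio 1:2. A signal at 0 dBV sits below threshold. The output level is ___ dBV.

-4 dBV

Undershoot = 4 − 0 = 4 dB.
At 1:2, that expands to 8 dB under threshold.
Output = 4 − 8 = -4 dBV.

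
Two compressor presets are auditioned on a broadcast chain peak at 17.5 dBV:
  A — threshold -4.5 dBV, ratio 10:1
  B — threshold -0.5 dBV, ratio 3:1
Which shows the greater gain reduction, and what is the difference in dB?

A: 22 dB over, compressed to 2.2 dB over, so 19.8 dB of GR.
B: 18 dB over, compressed to 6 dB over, so 12 dB of GR.
Difference: 7.8 dB in favour of A.

A, by 7.8 dB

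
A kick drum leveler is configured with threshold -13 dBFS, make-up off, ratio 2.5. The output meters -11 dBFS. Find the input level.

-8 dBFS

Post-compression overshoot = -11 − (-13) = 2 dB.
Undo the ratio: input overshoot = 2 × 2.5 = 5 dB, giving input = -8 dBFS.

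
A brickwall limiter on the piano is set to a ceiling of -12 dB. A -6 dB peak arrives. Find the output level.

-12 dB

A brickwall limiter is an ∞:1 compressor: any input above the ceiling is clamped to -12 dB.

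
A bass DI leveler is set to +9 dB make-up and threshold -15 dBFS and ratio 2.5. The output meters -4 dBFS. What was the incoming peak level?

-10 dBFS

Stripping the +9 dB make-up gives -13 dBFS at the gain stage.
Post-compression overshoot = -13 − (-15) = 2 dB.
Undo the ratio: input overshoot = 2 × 2.5 = 5 dB, giving input = -10 dBFS.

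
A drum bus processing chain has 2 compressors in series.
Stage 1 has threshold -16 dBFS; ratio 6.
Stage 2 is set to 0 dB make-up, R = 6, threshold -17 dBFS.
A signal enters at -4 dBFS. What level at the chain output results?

-16.5 dBFS

Stage 1: 12 dB above -16 dBFS, reduced 6:1 to 2 dB above → -14 dBFS.
Stage 2: 3 dB above -17 dBFS, reduced 6:1 to 0.5 dB above → -16.5 dBFS.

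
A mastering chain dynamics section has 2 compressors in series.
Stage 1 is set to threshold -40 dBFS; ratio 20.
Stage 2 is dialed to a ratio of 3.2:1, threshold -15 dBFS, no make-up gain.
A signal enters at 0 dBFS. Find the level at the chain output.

-38 dBFS

Stage 1: overshoot 40 dB → 40/20 = 2 dB → -38 dBFS.
Stage 2: -38 dBFS ≤ -15 dBFS, so stage 2 doesn't engage; output -38 dBFS.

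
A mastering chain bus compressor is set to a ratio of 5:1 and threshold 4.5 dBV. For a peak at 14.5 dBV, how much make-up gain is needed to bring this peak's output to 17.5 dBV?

Overshoot 10 dB → 10/5 = 2 dB after compression, so the compressed level is 4.5 + 2 = 6.5 dBV.
Make-up = target − compressed = 17.5 − 6.5 = 11 dB.

11 dB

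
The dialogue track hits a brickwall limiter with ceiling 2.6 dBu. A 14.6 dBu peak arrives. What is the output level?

At ∞:1, everything above 2.6 dBu is held at the ceiling.

2.6 dBu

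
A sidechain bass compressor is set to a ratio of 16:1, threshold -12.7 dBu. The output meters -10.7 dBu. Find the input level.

Post-compression overshoot = -10.7 − (-12.7) = 2 dB.
Before 16:1 compression the overshoot was 2 × 16 = 32 dB, so input = -12.7 + 32 = 19.3 dBu.

19.3 dBu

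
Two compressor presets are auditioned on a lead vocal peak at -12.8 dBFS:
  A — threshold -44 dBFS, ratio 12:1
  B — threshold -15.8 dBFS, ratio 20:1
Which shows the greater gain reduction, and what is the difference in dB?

A: 31.2 dB over, compressed to 2.6 dB over, so 28.6 dB of GR.
B: 3 dB over, compressed to 0.15 dB over, so 2.85 dB of GR.
A reduces 25.75 dB more.

A, by 25.75 dB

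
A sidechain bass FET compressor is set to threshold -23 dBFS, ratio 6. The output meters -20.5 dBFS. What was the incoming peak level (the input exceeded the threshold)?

Post-compression overshoot = -20.5 − (-23) = 2.5 dB.
Undo the ratio: input overshoot = 2.5 × 6 = 15 dB, giving input = -8 dBFS.

-8 dBFS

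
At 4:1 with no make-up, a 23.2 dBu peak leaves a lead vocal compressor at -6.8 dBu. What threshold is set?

-16.8 dBu

Gain reduction = 23.2 − (-6.8) = 30 dB; output overshoot = GR / (R − 1) = 30 / 3 = 10 dB.
Threshold = output − output overshoot = -6.8 − 10 = -16.8 dBu.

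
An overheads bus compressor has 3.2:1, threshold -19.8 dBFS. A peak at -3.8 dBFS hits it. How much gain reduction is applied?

The signal is 16 dB above threshold.
At 3.2:1, output sits 16/3.2 = 5 dB above threshold.
Gain reduction = 16 − 5 = 11 dB.

11 dB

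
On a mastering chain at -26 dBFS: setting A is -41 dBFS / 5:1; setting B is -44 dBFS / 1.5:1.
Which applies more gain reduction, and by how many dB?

A, by 6 dB

A: 15 dB over, compressed to 3 dB over, so 12 dB of GR.
B: 18 dB over, compressed to 12 dB over, so 6 dB of GR.
Difference: 6 dB in favour of A.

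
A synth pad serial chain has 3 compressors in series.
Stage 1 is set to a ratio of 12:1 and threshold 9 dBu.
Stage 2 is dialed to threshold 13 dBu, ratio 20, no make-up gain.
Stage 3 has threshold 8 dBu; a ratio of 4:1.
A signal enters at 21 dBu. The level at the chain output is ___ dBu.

8.5 dBu

Stage 1: 21 dBu is 12 dB over 9 dBu; at 12:1 that becomes 1 dB over, giving 10 dBu.
Stage 2: 10 dBu is at or below the 13 dBu threshold — no compression; output 10 dBu.
Stage 3: 10 dBu is 2 dB over 8 dBu; at 4:1 that becomes 0.5 dB over, giving 8.5 dBu.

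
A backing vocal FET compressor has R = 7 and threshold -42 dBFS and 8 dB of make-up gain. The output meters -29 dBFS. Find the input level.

Before make-up, the level was -29 − 8 = -37 dBFS.
The compressed level sits -37 − (-42) = 5 dB over threshold.
Undo the ratio: input overshoot = 5 × 7 = 35 dB, giving input = -7 dBFS.

-7 dBFS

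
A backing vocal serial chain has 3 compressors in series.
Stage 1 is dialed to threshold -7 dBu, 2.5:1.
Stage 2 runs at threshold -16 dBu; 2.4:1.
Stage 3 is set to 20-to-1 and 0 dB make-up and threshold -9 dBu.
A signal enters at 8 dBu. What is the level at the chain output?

Stage 1: 8 dBu is 15 dB over -7 dBu; at 2.5:1 that becomes 6 dB over, giving -1 dBu.
Stage 2: -1 dBu is 15 dB over -16 dBu; at 2.4:1 that becomes 6.25 dB over, giving -9.75 dBu.
Stage 3: -9.75 dBu ≤ -9 dBu, so stage 3 doesn't engage; output -9.75 dBu.

-9.75 dBu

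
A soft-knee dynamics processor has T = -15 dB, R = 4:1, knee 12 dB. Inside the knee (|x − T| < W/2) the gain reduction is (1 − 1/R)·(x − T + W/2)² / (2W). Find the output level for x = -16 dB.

x − T + W/2 = -16 − (-15) + 6 = 5.
GR = (1 − 1/4) × 5² / 24 = 0.75 × 25 / 24 = 0.78125 dB.
Output = -16 − 0.78125 = -16.78125 dB.

-16.78125 dB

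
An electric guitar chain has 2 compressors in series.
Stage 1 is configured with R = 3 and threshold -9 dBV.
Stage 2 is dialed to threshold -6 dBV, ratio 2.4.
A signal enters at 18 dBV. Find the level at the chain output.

-3.5 dBV

Stage 1: 27 dB above -9 dBV, reduced 3:1 to 9 dB above → 0 dBV.
Stage 2: 0 dBV is 6 dB over -6 dBV; at 2.4:1 that becomes 2.5 dB over, giving -3.5 dBV.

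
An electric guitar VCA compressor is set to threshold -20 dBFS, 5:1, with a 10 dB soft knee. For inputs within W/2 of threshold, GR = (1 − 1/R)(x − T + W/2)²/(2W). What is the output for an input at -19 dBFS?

x − T + W/2 = -19 − (-20) + 5 = 6.
GR = (1 − 1/5) × 6² / 20 = 0.8 × 36 / 20 = 1.44 dB.
Output = -19 − 1.44 = -20.44 dBFS.

-20.44 dBFS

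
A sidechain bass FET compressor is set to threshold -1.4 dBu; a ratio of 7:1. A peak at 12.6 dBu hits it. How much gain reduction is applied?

The signal is 14 dB above threshold.
At 7:1, output sits 14/7 = 2 dB above threshold.
Gain reduction = 14 − 2 = 12 dB.

12 dB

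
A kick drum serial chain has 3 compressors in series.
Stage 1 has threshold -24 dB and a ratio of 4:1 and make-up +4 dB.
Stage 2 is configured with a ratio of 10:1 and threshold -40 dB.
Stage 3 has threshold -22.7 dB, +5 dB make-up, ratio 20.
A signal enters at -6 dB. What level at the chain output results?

Stage 1: overshoot 18 dB → 18/4 = 4.5 dB → -19.5 dB; +4 dB make-up → -15.5 dB.
Stage 2: 24.5 dB above -40 dB, reduced 10:1 to 2.45 dB above → -37.55 dB.
Stage 3: -37.55 dB ≤ -22.7 dB, so stage 3 doesn't engage; make-up brings it to -32.55 dB.

-32.55 dB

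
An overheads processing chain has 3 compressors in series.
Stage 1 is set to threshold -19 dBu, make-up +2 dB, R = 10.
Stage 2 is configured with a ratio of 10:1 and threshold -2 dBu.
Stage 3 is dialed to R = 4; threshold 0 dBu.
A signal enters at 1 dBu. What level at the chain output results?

-15 dBu

Stage 1: overshoot 20 dB → 20/10 = 2 dB → -17 dBu; +2 dB make-up → -15 dBu.
Stage 2: below threshold (-15 ≤ -2); passes unchanged; output -15 dBu.
Stage 3: -15 dBu ≤ 0 dBu, so stage 3 doesn't engage; output -15 dBu.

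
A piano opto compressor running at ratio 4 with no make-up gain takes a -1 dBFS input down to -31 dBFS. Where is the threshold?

Gain reduction = -1 − (-31) = 30 dB; output overshoot = GR / (R − 1) = 30 / 3 = 10 dB.
Threshold = output − output overshoot = -31 − 10 = -41 dBFS.

-41 dBFS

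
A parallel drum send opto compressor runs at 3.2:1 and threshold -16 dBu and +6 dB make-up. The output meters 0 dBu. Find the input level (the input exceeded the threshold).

16 dBu

Remove make-up: 0 − 6 = -6 dBu.
Post-compression overshoot = -6 − (-16) = 10 dB.
Undo the ratio: input overshoot = 10 × 3.2 = 32 dB, giving input = 16 dBu.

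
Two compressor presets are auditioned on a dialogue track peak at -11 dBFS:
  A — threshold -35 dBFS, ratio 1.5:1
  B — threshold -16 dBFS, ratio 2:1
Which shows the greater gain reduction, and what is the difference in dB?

A: 24 dB over, compressed to 16 dB over, so 8 dB of GR.
B: 5 dB over, compressed to 2.5 dB over, so 2.5 dB of GR.
A reduces 5.5 dB more.

A, by 5.5 dB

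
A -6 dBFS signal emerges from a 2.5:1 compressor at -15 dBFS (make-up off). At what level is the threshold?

Gain reduction = -6 − (-15) = 9 dB; output overshoot = GR / (R − 1) = 9 / 1.5 = 6 dB.
Threshold = output − output overshoot = -15 − 6 = -21 dBFS.

-21 dBFS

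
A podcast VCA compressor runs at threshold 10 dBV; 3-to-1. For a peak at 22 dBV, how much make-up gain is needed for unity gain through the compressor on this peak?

8 dB

The peak compresses to 10 + 12/3 = 14 dBV.
To reach 22 dBV requires 22 − 14 = 8 dB of make-up.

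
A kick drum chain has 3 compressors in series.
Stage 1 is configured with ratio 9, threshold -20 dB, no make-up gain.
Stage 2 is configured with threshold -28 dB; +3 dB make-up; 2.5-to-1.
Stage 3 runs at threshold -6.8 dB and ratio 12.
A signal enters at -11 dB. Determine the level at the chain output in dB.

-21.4 dB

Stage 1: overshoot 9 dB → 9/9 = 1 dB → -19 dB.
Stage 2: 9 dB above -28 dB, reduced 2.5:1 to 3.6 dB above → -24.4 dB; +3 dB make-up → -21.4 dB.
Stage 3: -21.4 dB is at or below the -6.8 dB threshold — no compression; output -21.4 dB.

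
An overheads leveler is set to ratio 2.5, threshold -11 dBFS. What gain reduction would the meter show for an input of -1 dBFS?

-1 dBFS exceeds the threshold by 10 dB.
A 2.5:1 ratio leaves 4 dB of that excess.
So the signal is attenuated by 10 − 4 = 6 dB.

6 dB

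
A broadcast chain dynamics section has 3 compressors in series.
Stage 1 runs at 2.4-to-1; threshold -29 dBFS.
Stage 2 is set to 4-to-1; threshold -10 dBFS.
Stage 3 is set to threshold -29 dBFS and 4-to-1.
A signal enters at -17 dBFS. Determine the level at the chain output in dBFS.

Stage 1: 12 dB above -29 dBFS, reduced 2.4:1 to 5 dB above → -24 dBFS.
Stage 2: -24 dBFS is at or below the -10 dBFS threshold — no compression; output -24 dBFS.
Stage 3: overshoot 5 dB → 5/4 = 1.25 dB → -27.75 dBFS.

-27.75 dBFS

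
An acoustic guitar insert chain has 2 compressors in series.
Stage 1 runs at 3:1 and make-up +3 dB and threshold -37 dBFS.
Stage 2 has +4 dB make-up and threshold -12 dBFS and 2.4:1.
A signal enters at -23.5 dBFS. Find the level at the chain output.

-25.5 dBFS

Stage 1: -23.5 dBFS is 13.5 dB over -37 dBFS; at 3:1 that becomes 4.5 dB over, giving -32.5 dBFS; +3 dB make-up → -29.5 dBFS.
Stage 2: -29.5 dBFS ≤ -12 dBFS, so stage 2 doesn't engage; make-up brings it to -25.5 dBFS.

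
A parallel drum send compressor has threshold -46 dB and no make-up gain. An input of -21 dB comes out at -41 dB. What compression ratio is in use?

5:1

Input overshoot = -21 − (-46) = 25 dB; output overshoot = -41 − (-46) = 5 dB.
Ratio = 25 / 5 = 5.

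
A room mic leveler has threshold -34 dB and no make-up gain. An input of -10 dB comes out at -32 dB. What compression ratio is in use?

12:1

Input overshoot = -10 − (-34) = 24 dB; output overshoot = -32 − (-34) = 2 dB.
Ratio = 24 / 2 = 12.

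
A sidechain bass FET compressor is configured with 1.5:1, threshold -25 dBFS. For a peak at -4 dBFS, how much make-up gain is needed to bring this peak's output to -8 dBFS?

Overshoot 21 dB → 21/1.5 = 14 dB after compression, so the compressed level is -25 + 14 = -11 dBFS.
Make-up = target − compressed = -8 − (-11) = 3 dB.

3 dB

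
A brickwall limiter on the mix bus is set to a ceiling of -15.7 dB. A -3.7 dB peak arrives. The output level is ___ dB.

At ∞:1, everything above -15.7 dB is held at the ceiling.

-15.7 dB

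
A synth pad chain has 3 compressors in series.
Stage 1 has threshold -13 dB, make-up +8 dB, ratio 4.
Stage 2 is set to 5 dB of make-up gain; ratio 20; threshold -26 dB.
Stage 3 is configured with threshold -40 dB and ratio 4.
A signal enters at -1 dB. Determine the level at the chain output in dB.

Stage 1: overshoot 12 dB → 12/4 = 3 dB → -10 dB; +8 dB make-up → -2 dB.
Stage 2: overshoot 24 dB → 24/20 = 1.2 dB → -24.8 dB; +5 dB make-up → -19.8 dB.
Stage 3: overshoot 20.2 dB → 20.2/4 = 5.05 dB → -34.95 dB.

-34.95 dB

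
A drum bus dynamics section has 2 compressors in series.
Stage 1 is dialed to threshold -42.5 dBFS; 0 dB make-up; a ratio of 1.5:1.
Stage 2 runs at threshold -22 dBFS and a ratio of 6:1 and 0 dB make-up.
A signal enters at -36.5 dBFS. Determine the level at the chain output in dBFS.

-38.5 dBFS

Stage 1: 6 dB above -42.5 dBFS, reduced 1.5:1 to 4 dB above → -38.5 dBFS.
Stage 2: -38.5 dBFS is at or below the -22 dBFS threshold — no compression; output -38.5 dBFS.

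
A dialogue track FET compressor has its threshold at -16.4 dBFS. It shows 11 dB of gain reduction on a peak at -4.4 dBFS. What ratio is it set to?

Input overshoot = -4.4 − (-16.4) = 12 dB.
Output overshoot = 12 − 11 = 1 dB.
Ratio = input overshoot / output overshoot = 12 / 1 = 12.

12:1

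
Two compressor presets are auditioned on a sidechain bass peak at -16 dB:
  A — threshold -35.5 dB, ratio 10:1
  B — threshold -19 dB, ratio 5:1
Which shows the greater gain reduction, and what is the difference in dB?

A: GR = 19.5 − 19.5/10 = 17.55 dB.
B: GR = 3 − 3/5 = 2.4 dB.
A applies 15.15 dB more gain reduction.

A, by 15.15 dB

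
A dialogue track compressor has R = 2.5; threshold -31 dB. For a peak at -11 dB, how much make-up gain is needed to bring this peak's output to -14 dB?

The peak compresses to -31 + 20/2.5 = -23 dB.
To reach -14 dB requires -14 − (-23) = 9 dB of make-up.

9 dB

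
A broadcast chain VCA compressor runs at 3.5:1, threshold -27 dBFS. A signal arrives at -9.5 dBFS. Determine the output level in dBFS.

-22 dBFS

The input is 17.5 dB above the -27 dBFS threshold.
At 3.5:1 the overshoot is divided by 3.5, leaving 5 dB above threshold.
So the level is -27 + 5 = -22 dBFS.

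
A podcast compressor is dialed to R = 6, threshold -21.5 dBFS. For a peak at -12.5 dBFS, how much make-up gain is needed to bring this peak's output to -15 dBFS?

5 dB

The peak compresses to -21.5 + 9/6 = -20 dBFS.
To reach -15 dBFS requires -15 − (-20) = 5 dB of make-up.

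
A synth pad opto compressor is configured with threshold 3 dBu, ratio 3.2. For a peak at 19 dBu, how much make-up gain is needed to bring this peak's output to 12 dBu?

Overshoot 16 dB → 16/3.2 = 5 dB after compression, so the compressed level is 3 + 5 = 8 dBu.
Make-up = target − compressed = 12 − 8 = 4 dB.

4 dB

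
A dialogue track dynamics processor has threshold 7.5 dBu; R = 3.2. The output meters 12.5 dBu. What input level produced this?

23.5 dBu

That's 5 dB above the 7.5 dBu threshold.
Undo the ratio: input overshoot = 5 × 3.2 = 16 dB, giving input = 23.5 dBu.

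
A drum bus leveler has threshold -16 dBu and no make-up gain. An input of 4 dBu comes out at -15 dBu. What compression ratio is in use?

Input overshoot = 4 − (-16) = 20 dB; output overshoot = -15 − (-16) = 1 dB.
Ratio = 20 / 1 = 20.

20:1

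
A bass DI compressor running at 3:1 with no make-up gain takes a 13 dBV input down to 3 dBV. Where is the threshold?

Gain reduction = 13 − 3 = 10 dB; output overshoot = GR / (R − 1) = 10 / 2 = 5 dB.
Threshold = output − output overshoot = 3 − 5 = -2 dBV.

-2 dBV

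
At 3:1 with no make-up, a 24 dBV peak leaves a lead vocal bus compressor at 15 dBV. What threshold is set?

Gain reduction = 24 − 15 = 9 dB; output overshoot = GR / (R − 1) = 9 / 2 = 4.5 dB.
Threshold = output − output overshoot = 15 − 4.5 = 10.5 dBV.

10.5 dBV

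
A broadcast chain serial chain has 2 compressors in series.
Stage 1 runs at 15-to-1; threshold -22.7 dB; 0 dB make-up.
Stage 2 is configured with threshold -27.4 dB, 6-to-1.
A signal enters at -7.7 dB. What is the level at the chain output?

-26.45 dB

Stage 1: overshoot 15 dB → 15/15 = 1 dB → -21.7 dB.
Stage 2: -21.7 dB is 5.7 dB over -27.4 dB; at 6:1 that becomes 0.95 dB over, giving -26.45 dB.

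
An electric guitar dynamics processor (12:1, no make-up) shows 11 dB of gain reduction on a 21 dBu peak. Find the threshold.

Input is 12 dB above T (since output overshoot × R = input overshoot: (10 − T)·12 = 21 − T gives T = 9 dBu).
Check: 9 + (21 − 9)/12 = 9 + 1 = 10 dBu. ✓

9 dBu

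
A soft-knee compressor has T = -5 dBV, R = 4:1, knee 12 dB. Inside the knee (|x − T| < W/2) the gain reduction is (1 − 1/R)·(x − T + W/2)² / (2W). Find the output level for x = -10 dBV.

-10.03125 dBV

x − T + W/2 = -10 − (-5) + 6 = 1.
GR = (1 − 1/4) × 1² / 24 = 0.75 × 1 / 24 = 0.03125 dB.
Output = -10 − 0.03125 = -10.03125 dBV.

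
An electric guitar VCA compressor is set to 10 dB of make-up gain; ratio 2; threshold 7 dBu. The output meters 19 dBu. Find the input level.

11 dBu

Before make-up, the level was 19 − 10 = 9 dBu.
The compressed level sits 9 − 7 = 2 dB over threshold.
Input overshoot = R × output overshoot = 4 dB → input = 7 + 4 = 11 dBu.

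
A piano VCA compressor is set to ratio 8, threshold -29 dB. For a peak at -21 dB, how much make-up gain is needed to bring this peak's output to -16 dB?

12 dB

The peak compresses to -29 + 8/8 = -28 dB.
To reach -16 dB requires -16 − (-28) = 12 dB of make-up.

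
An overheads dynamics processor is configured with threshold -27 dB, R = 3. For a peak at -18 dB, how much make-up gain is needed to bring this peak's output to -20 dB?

Overshoot 9 dB → 9/3 = 3 dB after compression, so the compressed level is -27 + 3 = -24 dB.
Make-up = target − compressed = -20 − (-24) = 4 dB.

4 dB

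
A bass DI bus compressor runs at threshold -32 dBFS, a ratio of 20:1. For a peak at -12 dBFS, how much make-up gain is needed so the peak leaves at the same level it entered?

The peak compresses to -32 + 20/20 = -31 dBFS.
To reach -12 dBFS requires -12 − (-31) = 19 dB of make-up.

19 dB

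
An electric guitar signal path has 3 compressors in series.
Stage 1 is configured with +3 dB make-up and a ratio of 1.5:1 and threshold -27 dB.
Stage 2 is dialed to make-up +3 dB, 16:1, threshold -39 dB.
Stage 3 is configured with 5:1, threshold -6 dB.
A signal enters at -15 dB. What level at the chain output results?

-34.5625 dB

Stage 1: -15 dB is 12 dB over -27 dB; at 1.5:1 that becomes 8 dB over, giving -19 dB; +3 dB make-up → -16 dB.
Stage 2: 23 dB above -39 dB, reduced 16:1 to 1.4375 dB above → -37.5625 dB; +3 dB make-up → -34.5625 dB.
Stage 3: below threshold (-34.5625 ≤ -6); passes unchanged; output -34.5625 dB.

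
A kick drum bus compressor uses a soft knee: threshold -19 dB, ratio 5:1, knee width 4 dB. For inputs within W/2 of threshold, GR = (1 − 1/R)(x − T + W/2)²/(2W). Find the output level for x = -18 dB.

-18.9 dB

x − T + W/2 = -18 − (-19) + 2 = 3.
GR = (1 − 1/5) × 3² / 8 = 0.8 × 9 / 8 = 0.9 dB.
Output = -18 − 0.9 = -18.9 dB.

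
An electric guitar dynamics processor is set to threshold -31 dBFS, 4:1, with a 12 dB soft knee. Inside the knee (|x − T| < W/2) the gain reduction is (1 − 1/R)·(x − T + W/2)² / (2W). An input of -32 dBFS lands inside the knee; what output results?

-32.78125 dBFS

x − T + W/2 = -32 − (-31) + 6 = 5.
GR = (1 − 1/4) × 5² / 24 = 0.75 × 25 / 24 = 0.78125 dB.
Output = -32 − 0.78125 = -32.78125 dBFS.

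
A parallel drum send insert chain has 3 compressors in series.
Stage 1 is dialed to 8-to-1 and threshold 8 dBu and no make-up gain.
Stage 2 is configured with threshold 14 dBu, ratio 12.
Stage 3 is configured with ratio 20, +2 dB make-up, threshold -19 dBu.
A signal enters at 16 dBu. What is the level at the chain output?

Stage 1: 16 dBu is 8 dB over 8 dBu; at 8:1 that becomes 1 dB over, giving 9 dBu.
Stage 2: 9 dBu is at or below the 14 dBu threshold — no compression; output 9 dBu.
Stage 3: 9 dBu is 28 dB over -19 dBu; at 20:1 that becomes 1.4 dB over, giving -17.6 dBu; +2 dB make-up → -15.6 dBu.

-15.6 dBu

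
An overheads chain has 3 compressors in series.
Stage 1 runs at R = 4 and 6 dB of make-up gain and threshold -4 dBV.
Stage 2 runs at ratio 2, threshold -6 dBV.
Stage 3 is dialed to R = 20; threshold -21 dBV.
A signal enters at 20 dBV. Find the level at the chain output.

-19.9 dBV

Stage 1: 24 dB above -4 dBV, reduced 4:1 to 6 dB above → 2 dBV; +6 dB make-up → 8 dBV.
Stage 2: overshoot 14 dB → 14/2 = 7 dB → 1 dBV.
Stage 3: 22 dB above -21 dBV, reduced 20:1 to 1.1 dB above → -19.9 dBV.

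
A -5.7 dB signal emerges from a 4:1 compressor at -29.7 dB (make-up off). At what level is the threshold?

Let T be the threshold. Output overshoot = (input overshoot)/R, so -29.7 − T = (-5.7 − T)/4.
4·(-29.7 − T) = -5.7 − T → 3·T = -118.8 − (-5.7) = -113.1.
T = -113.1/3 = -37.7 dB.

-37.7 dB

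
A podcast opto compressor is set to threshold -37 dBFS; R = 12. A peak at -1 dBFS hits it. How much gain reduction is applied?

33 dB

Overshoot = -1 − (-37) = 36 dB.
At 12:1, output sits 36/12 = 3 dB above threshold.
Gain reduction = 36 − 3 = 33 dB.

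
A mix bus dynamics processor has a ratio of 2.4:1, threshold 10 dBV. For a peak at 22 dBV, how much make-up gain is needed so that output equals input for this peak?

Without make-up, output = threshold + overshoot/2.4 = 10 + 5 = 15 dBV.
Gap to target: 7 dB.

7 dB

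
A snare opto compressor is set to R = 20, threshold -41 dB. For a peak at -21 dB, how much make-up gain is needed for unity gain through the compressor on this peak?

19 dB

The peak compresses to -41 + 20/20 = -40 dB.
To reach -21 dB requires -21 − (-40) = 19 dB of make-up.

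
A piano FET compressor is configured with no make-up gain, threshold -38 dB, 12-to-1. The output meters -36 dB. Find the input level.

-14 dB

The compressed level sits -36 − (-38) = 2 dB over threshold.
Before 12:1 compression the overshoot was 2 × 12 = 24 dB, so input = -38 + 24 = -14 dB.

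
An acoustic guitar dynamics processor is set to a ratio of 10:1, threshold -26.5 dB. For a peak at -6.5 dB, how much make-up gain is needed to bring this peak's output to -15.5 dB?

9 dB

Without make-up, output = threshold + overshoot/10 = -26.5 + 2 = -24.5 dB.
Gap to target: 9 dB.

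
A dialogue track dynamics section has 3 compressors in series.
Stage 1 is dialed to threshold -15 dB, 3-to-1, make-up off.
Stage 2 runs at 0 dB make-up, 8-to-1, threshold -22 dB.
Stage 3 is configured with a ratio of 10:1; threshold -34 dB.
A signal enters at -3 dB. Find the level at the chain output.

Stage 1: overshoot 12 dB → 12/3 = 4 dB → -11 dB.
Stage 2: overshoot 11 dB → 11/8 = 1.375 dB → -20.625 dB.
Stage 3: overshoot 13.375 dB → 13.375/10 = 1.3375 dB → -32.6625 dB.

-32.6625 dB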